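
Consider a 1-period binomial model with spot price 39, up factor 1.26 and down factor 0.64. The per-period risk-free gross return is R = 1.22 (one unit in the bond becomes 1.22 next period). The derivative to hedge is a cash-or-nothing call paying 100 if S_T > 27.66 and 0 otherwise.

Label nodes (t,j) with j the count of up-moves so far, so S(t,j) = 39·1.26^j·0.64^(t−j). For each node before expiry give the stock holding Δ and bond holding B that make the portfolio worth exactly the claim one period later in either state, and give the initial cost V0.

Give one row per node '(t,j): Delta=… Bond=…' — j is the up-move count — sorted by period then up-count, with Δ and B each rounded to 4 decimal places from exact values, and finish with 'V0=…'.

No-arbitrage ⇒ martingale measure with p* = (R−d)/(u−d) = 0.9355.
At expiry t=1: V(1,0)=0.0000, V(1,1)=100.0000
  t=0,j=0: stock 39.0000 → up 49.1400 (V=100.0000), down 24.9600 (V=0.0000). Price 76.6790; hedge Δ=4.1356, bond B=-84.6113.
Each (Δ,B) replicates both successor values, so the strategy is self-financing and V0 is arbitrage-free.

(0,0): Delta=4.1356 Bond=-84.6113
V0=76.6790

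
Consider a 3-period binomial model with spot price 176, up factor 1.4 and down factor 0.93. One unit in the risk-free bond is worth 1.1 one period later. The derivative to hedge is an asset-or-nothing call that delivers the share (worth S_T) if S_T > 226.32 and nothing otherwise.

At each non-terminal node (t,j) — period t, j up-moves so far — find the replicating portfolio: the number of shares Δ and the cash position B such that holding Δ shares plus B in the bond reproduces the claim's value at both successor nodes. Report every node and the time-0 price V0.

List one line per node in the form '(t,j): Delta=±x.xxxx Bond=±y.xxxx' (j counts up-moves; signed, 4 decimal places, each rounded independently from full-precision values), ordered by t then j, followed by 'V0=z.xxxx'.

(0,0): Delta=1.6919 Bond=-220.2233
(1,0): Delta=1.3712 Bond=-189.7590
(1,1): Delta=2.0678 Bond=-334.8689
(2,0): Delta=0.0000 Bond=0.0000
(2,1): Delta=2.9787 Bond=-577.0907
(2,2): Delta=1.0000 Bond=0.0000
V0=77.5539

No-arbitrage ⇒ martingale measure with p* = (R−d)/(u−d) = 0.3617.
Terminal values V(3,·): V(3,0)=0.0000, V(3,1)=0.0000, V(3,2)=320.8128, V(3,3)=482.9440
  t=2,j=0: stock 152.2224 → up 213.1114 (V=0.0000), down 141.5668 (V=0.0000). Price 0.0000; hedge Δ=0.0000, bond B=0.0000.
  t=2,j=1: stock 229.1520 → up 320.8128 (V=320.8128), down 213.1114 (V=0.0000). Price 105.4897; hedge Δ=2.9787, bond B=-577.0907.
  t=2,j=2: stock 344.9600 → up 482.9440 (V=482.9440), down 320.8128 (V=320.8128). Price 344.9600; hedge Δ=1.0000, bond B=0.0000.
  t=1,j=0: stock 163.6800 → up 229.1520 (V=105.4897), down 152.2224 (V=0.0000). Price 34.6871; hedge Δ=1.3712, bond B=-189.7590.
  t=1,j=1: stock 246.4000 → up 344.9600 (V=344.9600), down 229.1520 (V=105.4897). Price 174.6424; hedge Δ=2.0678, bond B=-334.8689.
  t=0,j=0: stock 176.0000 → up 246.4000 (V=174.6424), down 163.6800 (V=34.6871). Price 77.5539; hedge Δ=1.6919, bond B=-220.2233.
Check: Δ(0,0)·S0 + B(0,0) = 77.5539 = V0.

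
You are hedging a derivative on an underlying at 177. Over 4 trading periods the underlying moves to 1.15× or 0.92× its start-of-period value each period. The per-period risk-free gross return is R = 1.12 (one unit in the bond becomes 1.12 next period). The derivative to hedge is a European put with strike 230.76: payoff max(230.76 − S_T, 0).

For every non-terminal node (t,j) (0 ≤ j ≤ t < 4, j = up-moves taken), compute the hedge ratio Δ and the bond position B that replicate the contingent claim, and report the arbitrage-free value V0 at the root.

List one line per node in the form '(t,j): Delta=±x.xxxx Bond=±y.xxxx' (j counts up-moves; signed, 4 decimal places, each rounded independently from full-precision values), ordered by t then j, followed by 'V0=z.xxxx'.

(0,0): Delta=-0.2008 Bond=37.5151
(1,0): Delta=-0.7280 Bond=127.8691
(1,1): Delta=-0.1375 Bond=29.1391
(2,0): Delta=-1.0000 Bond=183.9605
(2,1): Delta=-0.6954 Bond=137.1013
(2,2): Delta=-0.0706 Bond=16.9660
(3,0): Delta=-1.0000 Bond=206.0357
(3,1): Delta=-1.0000 Bond=206.0357
(3,2): Delta=-0.6588 Bond=145.6811
(3,3): Delta=0.0000 Bond=0.0000
V0=1.9743

The replicating-portfolio and risk-neutral prices coincide; use p* = (1.12−0.92)/(1.15−0.92) = 0.8696 for the latter.
Terminal values V(4,·): V(4,0)=103.9584, V(4,1)=72.2581, V(4,2)=32.6326, V(4,3)=0.0000, V(4,4)=0.0000
  t=3,j=0: stock 137.8278 → up 158.5019 (V=72.2581), down 126.8016 (V=103.9584). Price 68.2079; hedge Δ=-1.0000, bond B=206.0357.
  t=3,j=1: stock 172.2847 → up 198.1274 (V=32.6326), down 158.5019 (V=72.2581). Price 33.7510; hedge Δ=-1.0000, bond B=206.0357.
  t=3,j=2: stock 215.3559 → up 247.6593 (V=0.0000), down 198.1274 (V=32.6326). Price 3.8004; hedge Δ=-0.6588, bond B=145.6811.
  t=3,j=3: stock 269.1949 → up 309.5741 (V=0.0000), down 247.6593 (V=0.0000). Price 0.0000; hedge Δ=0.0000, bond B=0.0000.
  t=2,j=0: stock 149.8128 → up 172.2847 (V=33.7510), down 137.8278 (V=68.2079). Price 34.1477; hedge Δ=-1.0000, bond B=183.9605.
  t=2,j=1: stock 187.2660 → up 215.3559 (V=3.8004), down 172.2847 (V=33.7510). Price 6.8812; hedge Δ=-0.6954, bond B=137.1013.
  t=2,j=2: stock 234.0825 → up 269.1949 (V=0.0000), down 215.3559 (V=3.8004). Price 0.4426; hedge Δ=-0.0706, bond B=16.9660.
  t=1,j=0: stock 162.8400 → up 187.2660 (V=6.8812), down 149.8128 (V=34.1477). Price 9.3194; hedge Δ=-0.7280, bond B=127.8691.
  t=1,j=1: stock 203.5500 → up 234.0825 (V=0.4426), down 187.2660 (V=6.8812). Price 1.1450; hedge Δ=-0.1375, bond B=29.1391.
  t=0,j=0: stock 177.0000 → up 203.5500 (V=1.1450), down 162.8400 (V=9.3194). Price 1.9743; hedge Δ=-0.2008, bond B=37.5151.
Each (Δ,B) replicates both successor values, so the strategy is self-financing and V0 is arbitrage-free.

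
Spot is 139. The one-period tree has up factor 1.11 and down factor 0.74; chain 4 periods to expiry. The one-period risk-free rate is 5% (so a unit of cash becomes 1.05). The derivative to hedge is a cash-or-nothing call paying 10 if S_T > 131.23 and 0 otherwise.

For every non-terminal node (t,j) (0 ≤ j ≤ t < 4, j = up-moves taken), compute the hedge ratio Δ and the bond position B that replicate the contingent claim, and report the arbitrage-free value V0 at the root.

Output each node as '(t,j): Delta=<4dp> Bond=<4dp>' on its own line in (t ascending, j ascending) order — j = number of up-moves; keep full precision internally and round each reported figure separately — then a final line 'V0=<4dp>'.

(0,0): Delta=0.0574 Bond=-0.7804
(1,0): Delta=0.1673 Bond=-12.1278
(1,1): Delta=0.0432 Bond=1.3693
(2,0): Delta=0.0000 Bond=0.0000
(2,1): Delta=0.1889 Bond=-15.1989
(2,2): Delta=0.0244 Bond=4.6577
(3,0): Delta=0.0000 Bond=0.0000
(3,1): Delta=0.0000 Bond=0.0000
(3,2): Delta=0.2133 Bond=-19.0476
(3,3): Delta=0.0000 Bond=9.5238
V0=7.1926

No-arbitrage ⇒ martingale measure with p* = (R−d)/(u−d) = 0.8378.
Terminal payoffs: V(4,0)=0.0000, V(4,1)=0.0000, V(4,2)=0.0000, V(4,3)=10.0000, V(4,4)=10.0000
  t=3,j=0: stock 56.3261 → up 62.5220 (V=0.0000), down 41.6813 (V=0.0000). Price 0.0000; hedge Δ=0.0000, bond B=0.0000.
  t=3,j=1: stock 84.4892 → up 93.7830 (V=0.0000), down 62.5220 (V=0.0000). Price 0.0000; hedge Δ=0.0000, bond B=0.0000.
  t=3,j=2: stock 126.7338 → up 140.6745 (V=10.0000), down 93.7830 (V=0.0000). Price 7.9794; hedge Δ=0.2133, bond B=-19.0476.
  t=3,j=3: stock 190.1007 → up 211.0118 (V=10.0000), down 140.6745 (V=10.0000). Price 9.5238; hedge Δ=0.0000, bond B=9.5238.
  t=2,j=0: stock 76.1164 → up 84.4892 (V=0.0000), down 56.3261 (V=0.0000). Price 0.0000; hedge Δ=0.0000, bond B=0.0000.
  t=2,j=1: stock 114.1746 → up 126.7338 (V=7.9794), down 84.4892 (V=0.0000). Price 6.3671; hedge Δ=0.1889, bond B=-15.1989.
  t=2,j=2: stock 171.2619 → up 190.1007 (V=9.5238), down 126.7338 (V=7.9794). Price 8.8318; hedge Δ=0.0244, bond B=4.6577.
  t=1,j=0: stock 102.8600 → up 114.1746 (V=6.3671), down 76.1164 (V=0.0000). Price 5.0806; hedge Δ=0.1673, bond B=-12.1278.
  t=1,j=1: stock 154.2900 → up 171.2619 (V=8.8318), down 114.1746 (V=6.3671). Price 8.0306; hedge Δ=0.0432, bond B=1.3693.
  t=0,j=0: stock 139.0000 → up 154.2900 (V=8.0306), down 102.8600 (V=5.0806). Price 7.1926; hedge Δ=0.0574, bond B=-0.7804.
The time-0 hedge costs 7.1926, which is the no-arbitrage price.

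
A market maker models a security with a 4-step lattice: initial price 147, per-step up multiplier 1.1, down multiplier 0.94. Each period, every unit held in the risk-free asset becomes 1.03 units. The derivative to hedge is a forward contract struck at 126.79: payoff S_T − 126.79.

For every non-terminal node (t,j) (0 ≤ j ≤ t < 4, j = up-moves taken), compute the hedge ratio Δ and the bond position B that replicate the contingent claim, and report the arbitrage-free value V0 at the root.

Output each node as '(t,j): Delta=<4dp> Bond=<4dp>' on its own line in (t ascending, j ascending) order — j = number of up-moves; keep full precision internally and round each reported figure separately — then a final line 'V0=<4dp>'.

(0,0): Delta=1.0000 Bond=-112.6513
(1,0): Delta=1.0000 Bond=-116.0308
(1,1): Delta=1.0000 Bond=-116.0308
(2,0): Delta=1.0000 Bond=-119.5117
(2,1): Delta=1.0000 Bond=-119.5117
(2,2): Delta=1.0000 Bond=-119.5117
(3,0): Delta=1.0000 Bond=-123.0971
(3,1): Delta=1.0000 Bond=-123.0971
(3,2): Delta=1.0000 Bond=-123.0971
(3,3): Delta=1.0000 Bond=-123.0971
V0=34.3487

Risk-neutral probability p* = (R−d)/(u−d) = (1.03−0.94)/(1.1−0.94) = 0.5625.
Terminal payoffs: V(4,0)=-12.0199, V(4,1)=7.5154, V(4,2)=30.3759, V(4,3)=57.1276, V(4,4)=88.4327
(3,0): S=122.0958. Δ = (V_up−V_dn)/(S_up−S_dn) = (7.5154−-12.0199)/(134.3054−114.7701) = 1.0000. V = [p*·7.5154 + (1−p*)·-12.0199]/1.03 = -1.0012. B = V − Δ·S = -123.0971.
(3,1): S=142.8781. Δ = (V_up−V_dn)/(S_up−S_dn) = (30.3759−7.5154)/(157.1659−134.3054) = 1.0000. V = [p*·30.3759 + (1−p*)·7.5154]/1.03 = 19.7810. B = V − Δ·S = -123.0971.
(3,2): S=167.1978. Δ = (V_up−V_dn)/(S_up−S_dn) = (57.1276−30.3759)/(183.9176−157.1659) = 1.0000. V = [p*·57.1276 + (1−p*)·30.3759]/1.03 = 44.1007. B = V − Δ·S = -123.0971.
(3,3): S=195.6570. Δ = (V_up−V_dn)/(S_up−S_dn) = (88.4327−57.1276)/(215.2227−183.9176) = 1.0000. V = [p*·88.4327 + (1−p*)·57.1276]/1.03 = 72.5599. B = V − Δ·S = -123.0971.
(2,0): S=129.8892. Δ = (V_up−V_dn)/(S_up−S_dn) = (19.7810−-1.0012)/(142.8781−122.0958) = 1.0000. V = [p*·19.7810 + (1−p*)·-1.0012]/1.03 = 10.3775. B = V − Δ·S = -119.5117.
(2,1): S=151.9980. Δ = (V_up−V_dn)/(S_up−S_dn) = (44.1007−19.7810)/(167.1978−142.8781) = 1.0000. V = [p*·44.1007 + (1−p*)·19.7810]/1.03 = 32.4863. B = V − Δ·S = -119.5117.
(2,2): S=177.8700. Δ = (V_up−V_dn)/(S_up−S_dn) = (72.5599−44.1007)/(195.6570−167.1978) = 1.0000. V = [p*·72.5599 + (1−p*)·44.1007]/1.03 = 58.3583. B = V − Δ·S = -119.5117.
(1,0): S=138.1800. Δ = (V_up−V_dn)/(S_up−S_dn) = (32.4863−10.3775)/(151.9980−129.8892) = 1.0000. V = [p*·32.4863 + (1−p*)·10.3775]/1.03 = 22.1492. B = V − Δ·S = -116.0308.
(1,1): S=161.7000. Δ = (V_up−V_dn)/(S_up−S_dn) = (58.3583−32.4863)/(177.8700−151.9980) = 1.0000. V = [p*·58.3583 + (1−p*)·32.4863]/1.03 = 45.6692. B = V − Δ·S = -116.0308.
(0,0): S=147.0000. Δ = (V_up−V_dn)/(S_up−S_dn) = (45.6692−22.1492)/(161.7000−138.1800) = 1.0000. V = [p*·45.6692 + (1−p*)·22.1492]/1.03 = 34.3487. B = V − Δ·S = -112.6513.
Root portfolio cost Δ·147+B reproduces V0=34.3487.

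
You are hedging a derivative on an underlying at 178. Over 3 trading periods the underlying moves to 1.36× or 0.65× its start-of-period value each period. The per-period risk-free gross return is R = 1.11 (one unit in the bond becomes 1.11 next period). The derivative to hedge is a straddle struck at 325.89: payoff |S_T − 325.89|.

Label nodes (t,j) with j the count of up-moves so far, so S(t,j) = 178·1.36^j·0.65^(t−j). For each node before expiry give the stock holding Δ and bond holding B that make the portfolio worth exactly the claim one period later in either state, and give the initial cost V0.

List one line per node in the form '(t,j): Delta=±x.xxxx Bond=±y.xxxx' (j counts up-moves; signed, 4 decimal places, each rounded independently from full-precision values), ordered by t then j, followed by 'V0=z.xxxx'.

Since d<R<u, set p* = (R−d)/(u−d) = 0.6479; price each node as the discounted p*-expectation of its children.
Terminal payoffs: V(3,0)=277.0068, V(3,1)=223.6112, V(3,2)=111.8913, V(3,3)=121.8612
Node (2,0) S=75.2050: V=(p*·223.6112+(1−p*)·277.0068)/1.11=218.3896; Δ=(223.6112−277.0068)/(102.2788−48.8833)=-1.0000; B=V−Δ·S=293.5946
Node (2,1) S=157.3520: V=(p*·111.8913+(1−p*)·223.6112)/1.11=136.2426; Δ=(111.8913−223.6112)/(213.9987−102.2788)=-1.0000; B=V−Δ·S=293.5946
Node (2,2) S=329.2288: V=(p*·121.8612+(1−p*)·111.8913)/1.11=106.6222; Δ=(121.8612−111.8913)/(447.7512−213.9987)=0.0427; B=V−Δ·S=92.5801
Node (1,0) S=115.7000: V=(p*·136.2426+(1−p*)·218.3896)/1.11=148.7996; Δ=(136.2426−218.3896)/(157.3520−75.2050)=-1.0000; B=V−Δ·S=264.4996
Node (1,1) S=242.0800: V=(p*·106.6222+(1−p*)·136.2426)/1.11=105.4522; Δ=(106.6222−136.2426)/(329.2288−157.3520)=-0.1723; B=V−Δ·S=147.1710
Node (0,0) S=178.0000: V=(p*·105.4522+(1−p*)·148.7996)/1.11=108.7526; Δ=(105.4522−148.7996)/(242.0800−115.7000)=-0.3430; B=V−Δ·S=169.8053
Self-financing check: at every node Δ·S+B equals the discounted successor values.

(0,0): Delta=-0.3430 Bond=169.8053
(1,0): Delta=-1.0000 Bond=264.4996
(1,1): Delta=-0.1723 Bond=147.1710
(2,0): Delta=-1.0000 Bond=293.5946
(2,1): Delta=-1.0000 Bond=293.5946
(2,2): Delta=0.0427 Bond=92.5801
V0=108.7526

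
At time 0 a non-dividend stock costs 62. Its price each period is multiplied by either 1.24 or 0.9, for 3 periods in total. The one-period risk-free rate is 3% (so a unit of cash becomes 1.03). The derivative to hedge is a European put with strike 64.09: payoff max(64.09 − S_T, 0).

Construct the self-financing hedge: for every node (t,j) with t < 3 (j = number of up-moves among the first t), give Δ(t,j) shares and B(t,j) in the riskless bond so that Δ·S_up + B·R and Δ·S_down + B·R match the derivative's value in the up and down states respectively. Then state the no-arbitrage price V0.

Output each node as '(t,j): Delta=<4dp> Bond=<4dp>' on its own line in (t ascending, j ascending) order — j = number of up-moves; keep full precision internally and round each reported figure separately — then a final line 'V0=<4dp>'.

(0,0): Delta=-0.3296 Bond=25.2394
(1,0): Delta=-0.5752 Bond=39.7012
(1,1): Delta=-0.0417 Bond=3.8584
(2,0): Delta=-1.0000 Bond=62.2233
(2,1): Delta=-0.0772 Bond=6.4344
(2,2): Delta=0.0000 Bond=0.0000
V0=4.8014

Under the risk-neutral measure, an up-move has probability p* = (R−d)/(u−d) = 0.3824 and values discount at R = 1.03.
Terminal payoffs: V(3,0)=18.8920, V(3,1)=1.8172, V(3,2)=0.0000, V(3,3)=0.0000
  t=2,j=0: stock 50.2200 → up 62.2728 (V=1.8172), down 45.1980 (V=18.8920). Price 12.0033; hedge Δ=-1.0000, bond B=62.2233.
  t=2,j=1: stock 69.1920 → up 85.7981 (V=0.0000), down 62.2728 (V=1.8172). Price 1.0897; hedge Δ=-0.0772, bond B=6.4344.
  t=2,j=2: stock 95.3312 → up 118.2107 (V=0.0000), down 85.7981 (V=0.0000). Price 0.0000; hedge Δ=0.0000, bond B=0.0000.
  t=1,j=0: stock 55.8000 → up 69.1920 (V=1.0897), down 50.2200 (V=12.0033). Price 7.6024; hedge Δ=-0.5752, bond B=39.7012.
  t=1,j=1: stock 76.8800 → up 95.3312 (V=0.0000), down 69.1920 (V=1.0897). Price 0.6534; hedge Δ=-0.0417, bond B=3.8584.
  t=0,j=0: stock 62.0000 → up 76.8800 (V=0.6534), down 55.8000 (V=7.6024). Price 4.8014; hedge Δ=-0.3296, bond B=25.2394.
Self-financing check: at every node Δ·S+B equals the discounted successor values.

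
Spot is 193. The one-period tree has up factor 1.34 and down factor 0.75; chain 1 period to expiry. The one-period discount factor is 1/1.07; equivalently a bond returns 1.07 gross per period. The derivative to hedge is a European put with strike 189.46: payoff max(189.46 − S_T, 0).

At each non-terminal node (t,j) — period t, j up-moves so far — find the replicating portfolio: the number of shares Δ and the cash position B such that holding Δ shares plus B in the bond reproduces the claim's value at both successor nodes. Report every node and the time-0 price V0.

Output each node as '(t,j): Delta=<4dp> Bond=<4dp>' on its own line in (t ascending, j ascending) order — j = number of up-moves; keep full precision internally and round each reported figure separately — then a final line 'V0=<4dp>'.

(0,0): Delta=-0.3926 Bond=94.9016
V0=19.1220

Since d<R<u, set p* = (R−d)/(u−d) = 0.5424; price each node as the discounted p*-expectation of its children.
At expiry t=1: V(1,0)=44.7100, V(1,1)=0.0000
  t=0,j=0: stock 193.0000 → up 258.6200 (V=0.0000), down 144.7500 (V=44.7100). Price 19.1220; hedge Δ=-0.3926, bond B=94.9016.
Each (Δ,B) replicates both successor values, so the strategy is self-financing and V0 is arbitrage-free.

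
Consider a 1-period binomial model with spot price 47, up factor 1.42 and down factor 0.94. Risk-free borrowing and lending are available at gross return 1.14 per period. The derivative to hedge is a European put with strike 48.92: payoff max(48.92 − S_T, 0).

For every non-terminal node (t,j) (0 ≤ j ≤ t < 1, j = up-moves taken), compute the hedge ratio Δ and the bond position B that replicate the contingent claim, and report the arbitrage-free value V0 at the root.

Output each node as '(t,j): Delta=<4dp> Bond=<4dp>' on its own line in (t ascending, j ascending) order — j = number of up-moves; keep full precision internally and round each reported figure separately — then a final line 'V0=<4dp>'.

The replicating-portfolio and risk-neutral prices coincide; use p* = (1.14−0.94)/(1.42−0.94) = 0.4167 for the latter.
Terminal values V(1,·): V(1,0)=4.7400, V(1,1)=0.0000
Node (0,0) S=47.0000: V=(p*·0.0000+(1−p*)·4.7400)/1.14=2.4254; Δ=(0.0000−4.7400)/(66.7400−44.1800)=-0.2101; B=V−Δ·S=12.3004
Each (Δ,B) replicates both successor values, so the strategy is self-financing and V0 is arbitrage-free.

(0,0): Delta=-0.2101 Bond=12.3004
V0=2.4254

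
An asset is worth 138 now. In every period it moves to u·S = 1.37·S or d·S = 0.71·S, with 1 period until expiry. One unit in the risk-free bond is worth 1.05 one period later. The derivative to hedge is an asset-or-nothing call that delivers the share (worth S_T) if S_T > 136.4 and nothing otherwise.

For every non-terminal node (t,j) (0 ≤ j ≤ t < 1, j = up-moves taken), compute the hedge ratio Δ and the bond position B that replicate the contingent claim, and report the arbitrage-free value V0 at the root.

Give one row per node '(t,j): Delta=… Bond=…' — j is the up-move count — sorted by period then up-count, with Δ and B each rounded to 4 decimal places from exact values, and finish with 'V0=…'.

Risk-neutral probability p* = (R−d)/(u−d) = (1.05−0.71)/(1.37−0.71) = 0.5152.
Terminal values V(1,·): V(1,0)=0.0000, V(1,1)=189.0600
Node (0,0) S=138.0000: V=(p*·189.0600+(1−p*)·0.0000)/1.05=92.7567; Δ=(189.0600−0.0000)/(189.0600−97.9800)=2.0758; B=V−Δ·S=-193.6978
Check: Δ(0,0)·S0 + B(0,0) = 92.7567 = V0.

(0,0): Delta=2.0758 Bond=-193.6978
V0=92.7567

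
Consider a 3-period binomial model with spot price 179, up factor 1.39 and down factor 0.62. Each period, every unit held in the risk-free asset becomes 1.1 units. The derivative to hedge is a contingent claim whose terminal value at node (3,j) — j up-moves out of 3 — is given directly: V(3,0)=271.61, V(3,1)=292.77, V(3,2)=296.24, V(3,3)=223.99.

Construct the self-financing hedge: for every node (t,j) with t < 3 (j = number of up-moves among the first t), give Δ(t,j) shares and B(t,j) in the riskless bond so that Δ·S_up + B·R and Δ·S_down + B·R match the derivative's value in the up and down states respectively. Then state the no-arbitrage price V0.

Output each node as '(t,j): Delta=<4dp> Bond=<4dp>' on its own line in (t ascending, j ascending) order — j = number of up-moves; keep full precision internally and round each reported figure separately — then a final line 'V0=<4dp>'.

(0,0): Delta=-0.1406 Bond=232.9039
(1,0): Delta=0.1078 Bond=228.6298
(1,1): Delta=-0.2075 Bond=272.8479
(2,0): Delta=0.3994 Bond=231.4292
(2,1): Delta=0.0292 Bond=263.6145
(2,2): Delta=-0.2713 Bond=322.1957
V0=207.7398

Under the risk-neutral measure, an up-move has probability p* = (R−d)/(u−d) = 0.6234 and values discount at R = 1.1.
Terminal payoffs: V(3,0)=271.6100, V(3,1)=292.7700, V(3,2)=296.2400, V(3,3)=223.9900
Node (2,0) S=68.8076: V=(p*·292.7700+(1−p*)·271.6100)/1.1=258.9097; Δ=(292.7700−271.6100)/(95.6426−42.6607)=0.3994; B=V−Δ·S=231.4292
Node (2,1) S=154.2622: V=(p*·296.2400+(1−p*)·292.7700)/1.1=268.1210; Δ=(296.2400−292.7700)/(214.4245−95.6426)=0.0292; B=V−Δ·S=263.6145
Node (2,2) S=345.8459: V=(p*·223.9900+(1−p*)·296.2400)/1.1=228.3646; Δ=(223.9900−296.2400)/(480.7258−214.4245)=-0.2713; B=V−Δ·S=322.1957
Node (1,0) S=110.9800: V=(p*·268.1210+(1−p*)·258.9097)/1.1=240.5926; Δ=(268.1210−258.9097)/(154.2622−68.8076)=0.1078; B=V−Δ·S=228.6298
Node (1,1) S=248.8100: V=(p*·228.3646+(1−p*)·268.1210)/1.1=221.2162; Δ=(228.3646−268.1210)/(345.8459−154.2622)=-0.2075; B=V−Δ·S=272.8479
Node (0,0) S=179.0000: V=(p*·221.2162+(1−p*)·240.5926)/1.1=207.7398; Δ=(221.2162−240.5926)/(248.8100−110.9800)=-0.1406; B=V−Δ·S=232.9039
Check: Δ(0,0)·S0 + B(0,0) = 207.7398 = V0.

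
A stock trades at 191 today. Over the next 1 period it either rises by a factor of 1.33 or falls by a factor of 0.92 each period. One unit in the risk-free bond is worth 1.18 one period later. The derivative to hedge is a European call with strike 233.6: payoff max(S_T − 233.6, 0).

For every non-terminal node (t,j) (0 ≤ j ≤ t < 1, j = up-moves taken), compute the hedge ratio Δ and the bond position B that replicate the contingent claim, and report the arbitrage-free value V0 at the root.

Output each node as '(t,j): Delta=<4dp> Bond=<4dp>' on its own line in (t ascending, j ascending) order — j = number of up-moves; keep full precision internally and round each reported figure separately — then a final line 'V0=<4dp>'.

(0,0): Delta=0.2609 Bond=-38.8499
V0=10.9793

The replicating-portfolio and risk-neutral prices coincide; use p* = (1.18−0.92)/(1.33−0.92) = 0.6341 for the latter.
Payoff layer (t=1): V(1,0)=0.0000, V(1,1)=20.4300
  t=0,j=0: stock 191.0000 → up 254.0300 (V=20.4300), down 175.7200 (V=0.0000). Price 10.9793; hedge Δ=0.2609, bond B=-38.8499.
The time-0 hedge costs 10.9793, which is the no-arbitrage price.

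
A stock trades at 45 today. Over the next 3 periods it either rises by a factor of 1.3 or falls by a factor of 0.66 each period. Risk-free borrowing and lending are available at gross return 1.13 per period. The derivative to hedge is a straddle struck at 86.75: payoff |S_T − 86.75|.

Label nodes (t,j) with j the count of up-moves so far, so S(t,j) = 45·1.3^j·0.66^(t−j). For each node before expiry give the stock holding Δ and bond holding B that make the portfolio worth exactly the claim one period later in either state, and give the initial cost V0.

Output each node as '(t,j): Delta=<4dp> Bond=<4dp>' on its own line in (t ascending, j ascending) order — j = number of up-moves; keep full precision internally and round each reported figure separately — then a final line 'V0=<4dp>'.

Risk-neutral probability p* = (R−d)/(u−d) = (1.13−0.66)/(1.3−0.66) = 0.7344.
At expiry t=3: V(3,0)=73.8127, V(3,1)=61.2674, V(3,2)=36.5570, V(3,3)=12.1150
Node (2,0) S=19.6020: V=(p*·61.2674+(1−p*)·73.8127)/1.13=57.1679; Δ=(61.2674−73.8127)/(25.4826−12.9373)=-1.0000; B=V−Δ·S=76.7699
Node (2,1) S=38.6100: V=(p*·36.5570+(1−p*)·61.2674)/1.13=38.1599; Δ=(36.5570−61.2674)/(50.1930−25.4826)=-1.0000; B=V−Δ·S=76.7699
Node (2,2) S=76.0500: V=(p*·12.1150+(1−p*)·36.5570)/1.13=16.4667; Δ=(12.1150−36.5570)/(98.8650−50.1930)=-0.5022; B=V−Δ·S=54.6574
Node (1,0) S=29.7000: V=(p*·38.1599+(1−p*)·57.1679)/1.13=38.2380; Δ=(38.1599−57.1679)/(38.6100−19.6020)=-1.0000; B=V−Δ·S=67.9380
Node (1,1) S=58.5000: V=(p*·16.4667+(1−p*)·38.1599)/1.13=19.6717; Δ=(16.4667−38.1599)/(76.0500−38.6100)=-0.5794; B=V−Δ·S=53.5673
Node (0,0) S=45.0000: V=(p*·19.6717+(1−p*)·38.2380)/1.13=21.7729; Δ=(19.6717−38.2380)/(58.5000−29.7000)=-0.6447; B=V−Δ·S=50.7827
The time-0 hedge costs 21.7729, which is the no-arbitrage price.

(0,0): Delta=-0.6447 Bond=50.7827
(1,0): Delta=-1.0000 Bond=67.9380
(1,1): Delta=-0.5794 Bond=53.5673
(2,0): Delta=-1.0000 Bond=76.7699
(2,1): Delta=-1.0000 Bond=76.7699
(2,2): Delta=-0.5022 Bond=54.6574
V0=21.7729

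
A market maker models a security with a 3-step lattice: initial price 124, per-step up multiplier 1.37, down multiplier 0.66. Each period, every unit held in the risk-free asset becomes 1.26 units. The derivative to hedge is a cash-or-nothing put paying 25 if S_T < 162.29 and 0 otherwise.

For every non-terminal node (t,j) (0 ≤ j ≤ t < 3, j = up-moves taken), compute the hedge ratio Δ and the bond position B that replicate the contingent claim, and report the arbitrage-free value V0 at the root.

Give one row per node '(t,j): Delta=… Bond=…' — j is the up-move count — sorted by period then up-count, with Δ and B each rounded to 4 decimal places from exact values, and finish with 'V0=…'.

Risk-neutral probability p* = (R−d)/(u−d) = (1.26−0.66)/(1.37−0.66) = 0.8451.
Terminal values V(3,·): V(3,0)=25.0000, V(3,1)=25.0000, V(3,2)=25.0000, V(3,3)=0.0000
  t=2,j=0: stock 54.0144 → up 73.9997 (V=25.0000), down 35.6495 (V=25.0000). Price 19.8413; hedge Δ=0.0000, bond B=19.8413.
  t=2,j=1: stock 112.1208 → up 153.6055 (V=25.0000), down 73.9997 (V=25.0000). Price 19.8413; hedge Δ=0.0000, bond B=19.8413.
  t=2,j=2: stock 232.7356 → up 318.8478 (V=0.0000), down 153.6055 (V=25.0000). Price 3.0740; hedge Δ=-0.1513, bond B=38.2853.
  t=1,j=0: stock 81.8400 → up 112.1208 (V=19.8413), down 54.0144 (V=19.8413). Price 15.7470; hedge Δ=0.0000, bond B=15.7470.
  t=1,j=1: stock 169.8800 → up 232.7356 (V=3.0740), down 112.1208 (V=19.8413). Price 4.5014; hedge Δ=-0.1390, bond B=28.1173.
  t=0,j=0: stock 124.0000 → up 169.8800 (V=4.5014), down 81.8400 (V=15.7470). Price 4.9553; hedge Δ=-0.1277, bond B=20.7942.
Root portfolio cost Δ·124+B reproduces V0=4.9553.

(0,0): Delta=-0.1277 Bond=20.7942
(1,0): Delta=0.0000 Bond=15.7470
(1,1): Delta=-0.1390 Bond=28.1173
(2,0): Delta=0.0000 Bond=19.8413
(2,1): Delta=0.0000 Bond=19.8413
(2,2): Delta=-0.1513 Bond=38.2853
V0=4.9553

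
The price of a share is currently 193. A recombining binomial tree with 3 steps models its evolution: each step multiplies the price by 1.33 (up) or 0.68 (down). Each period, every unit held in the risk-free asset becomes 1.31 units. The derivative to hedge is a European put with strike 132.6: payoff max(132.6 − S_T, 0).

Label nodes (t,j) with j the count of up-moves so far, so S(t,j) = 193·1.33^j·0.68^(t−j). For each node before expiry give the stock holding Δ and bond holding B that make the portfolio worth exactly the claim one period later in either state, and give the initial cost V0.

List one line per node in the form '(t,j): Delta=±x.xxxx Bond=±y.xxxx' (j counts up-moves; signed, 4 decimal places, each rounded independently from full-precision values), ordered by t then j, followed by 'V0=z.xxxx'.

(0,0): Delta=-0.0041 Bond=0.8108
(1,0): Delta=-0.1366 Bond=18.4485
(1,1): Delta=-0.0020 Bond=0.5102
(2,0): Delta=-1.0000 Bond=101.2214
(2,1): Delta=-0.1226 Bond=21.7213
(2,2): Delta=0.0000 Bond=0.0000
V0=0.0180

Risk-neutral probability p* = (R−d)/(u−d) = (1.31−0.68)/(1.33−0.68) = 0.9692.
Terminal values V(3,·): V(3,0)=71.9146, V(3,1)=13.9065, V(3,2)=0.0000, V(3,3)=0.0000
Node (2,0) S=89.2432: V=(p*·13.9065+(1−p*)·71.9146)/1.31=11.9782; Δ=(13.9065−71.9146)/(118.6935−60.6854)=-1.0000; B=V−Δ·S=101.2214
Node (2,1) S=174.5492: V=(p*·0.0000+(1−p*)·13.9065)/1.31=0.3266; Δ=(0.0000−13.9065)/(232.1504−118.6935)=-0.1226; B=V−Δ·S=21.7213
Node (2,2) S=341.3977: V=(p*·0.0000+(1−p*)·0.0000)/1.31=0.0000; Δ=(0.0000−0.0000)/(454.0589−232.1504)=0.0000; B=V−Δ·S=0.0000
Node (1,0) S=131.2400: V=(p*·0.3266+(1−p*)·11.9782)/1.31=0.5230; Δ=(0.3266−11.9782)/(174.5492−89.2432)=-0.1366; B=V−Δ·S=18.4485
Node (1,1) S=256.6900: V=(p*·0.0000+(1−p*)·0.3266)/1.31=0.0077; Δ=(0.0000−0.3266)/(341.3977−174.5492)=-0.0020; B=V−Δ·S=0.5102
Node (0,0) S=193.0000: V=(p*·0.0077+(1−p*)·0.5230)/1.31=0.0180; Δ=(0.0077−0.5230)/(256.6900−131.2400)=-0.0041; B=V−Δ·S=0.8108
Check: Δ(0,0)·S0 + B(0,0) = 0.0180 = V0.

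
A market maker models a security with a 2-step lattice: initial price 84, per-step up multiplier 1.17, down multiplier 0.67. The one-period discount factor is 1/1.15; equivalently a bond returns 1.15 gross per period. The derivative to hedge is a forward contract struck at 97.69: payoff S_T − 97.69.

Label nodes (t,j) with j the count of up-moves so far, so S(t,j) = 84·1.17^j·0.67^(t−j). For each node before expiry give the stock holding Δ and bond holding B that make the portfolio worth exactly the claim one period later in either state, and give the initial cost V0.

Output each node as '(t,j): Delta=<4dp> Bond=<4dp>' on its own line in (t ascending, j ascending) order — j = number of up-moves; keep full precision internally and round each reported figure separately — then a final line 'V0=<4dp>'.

(0,0): Delta=1.0000 Bond=-73.8677
(1,0): Delta=1.0000 Bond=-84.9478
(1,1): Delta=1.0000 Bond=-84.9478
V0=10.1323

Under the risk-neutral measure, an up-move has probability p* = (R−d)/(u−d) = 0.9600 and values discount at R = 1.15.
Payoff layer (t=2): V(2,0)=-59.9824, V(2,1)=-31.8424, V(2,2)=17.2976
  t=1,j=0: stock 56.2800 → up 65.8476 (V=-31.8424), down 37.7076 (V=-59.9824). Price -28.6678; hedge Δ=1.0000, bond B=-84.9478.
  t=1,j=1: stock 98.2800 → up 114.9876 (V=17.2976), down 65.8476 (V=-31.8424). Price 13.3322; hedge Δ=1.0000, bond B=-84.9478.
  t=0,j=0: stock 84.0000 → up 98.2800 (V=13.3322), down 56.2800 (V=-28.6678). Price 10.1323; hedge Δ=1.0000, bond B=-73.8677.
Self-financing check: at every node Δ·S+B equals the discounted successor values.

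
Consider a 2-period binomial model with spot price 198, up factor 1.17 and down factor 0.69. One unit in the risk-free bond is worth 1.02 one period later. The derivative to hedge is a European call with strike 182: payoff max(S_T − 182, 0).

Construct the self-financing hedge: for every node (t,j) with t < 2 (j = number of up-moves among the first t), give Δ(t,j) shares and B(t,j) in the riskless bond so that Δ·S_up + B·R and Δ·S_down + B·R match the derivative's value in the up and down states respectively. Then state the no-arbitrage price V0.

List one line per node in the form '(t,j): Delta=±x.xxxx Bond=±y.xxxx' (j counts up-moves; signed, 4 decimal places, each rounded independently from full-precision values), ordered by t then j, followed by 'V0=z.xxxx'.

(0,0): Delta=0.6315 Bond=-84.5816
(1,0): Delta=0.0000 Bond=0.0000
(1,1): Delta=0.8008 Bond=-125.4884
V0=40.4521

Since d<R<u, set p* = (R−d)/(u−d) = 0.6875; price each node as the discounted p*-expectation of its children.
Terminal payoffs: V(2,0)=0.0000, V(2,1)=0.0000, V(2,2)=89.0422
  t=1,j=0: stock 136.6200 → up 159.8454 (V=0.0000), down 94.2678 (V=0.0000). Price 0.0000; hedge Δ=0.0000, bond B=0.0000.
  t=1,j=1: stock 231.6600 → up 271.0422 (V=89.0422), down 159.8454 (V=0.0000). Price 60.0162; hedge Δ=0.8008, bond B=-125.4884.
  t=0,j=0: stock 198.0000 → up 231.6600 (V=60.0162), down 136.6200 (V=0.0000). Price 40.4521; hedge Δ=0.6315, bond B=-84.5816.
The time-0 hedge costs 40.4521, which is the no-arbitrage price.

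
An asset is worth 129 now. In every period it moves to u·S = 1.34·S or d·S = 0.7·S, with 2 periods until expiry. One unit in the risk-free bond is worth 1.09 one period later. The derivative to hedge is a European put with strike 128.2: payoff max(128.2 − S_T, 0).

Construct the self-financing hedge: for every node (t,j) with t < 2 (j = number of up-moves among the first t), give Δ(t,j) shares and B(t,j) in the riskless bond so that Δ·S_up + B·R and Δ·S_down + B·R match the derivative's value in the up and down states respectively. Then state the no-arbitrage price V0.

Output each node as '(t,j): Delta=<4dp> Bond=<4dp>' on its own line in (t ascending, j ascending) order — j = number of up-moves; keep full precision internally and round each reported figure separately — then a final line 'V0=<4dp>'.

(0,0): Delta=-0.2996 Bond=49.8796
(1,0): Delta=-1.0000 Bond=117.6147
(1,1): Delta=-0.0651 Bond=13.8264
V0=11.2309

No-arbitrage ⇒ martingale measure with p* = (R−d)/(u−d) = 0.6094.
Terminal values V(2,·): V(2,0)=64.9900, V(2,1)=7.1980, V(2,2)=0.0000
(1,0): S=90.3000. Δ = (V_up−V_dn)/(S_up−S_dn) = (7.1980−64.9900)/(121.0020−63.2100) = -1.0000. V = [p*·7.1980 + (1−p*)·64.9900]/1.09 = 27.3147. B = V − Δ·S = 117.6147.
(1,1): S=172.8600. Δ = (V_up−V_dn)/(S_up−S_dn) = (0.0000−7.1980)/(231.6324−121.0020) = -0.0651. V = [p*·0.0000 + (1−p*)·7.1980]/1.09 = 2.5796. B = V − Δ·S = 13.8264.
(0,0): S=129.0000. Δ = (V_up−V_dn)/(S_up−S_dn) = (2.5796−27.3147)/(172.8600−90.3000) = -0.2996. V = [p*·2.5796 + (1−p*)·27.3147]/1.09 = 11.2309. B = V − Δ·S = 49.8796.
Self-financing check: at every node Δ·S+B equals the discounted successor values.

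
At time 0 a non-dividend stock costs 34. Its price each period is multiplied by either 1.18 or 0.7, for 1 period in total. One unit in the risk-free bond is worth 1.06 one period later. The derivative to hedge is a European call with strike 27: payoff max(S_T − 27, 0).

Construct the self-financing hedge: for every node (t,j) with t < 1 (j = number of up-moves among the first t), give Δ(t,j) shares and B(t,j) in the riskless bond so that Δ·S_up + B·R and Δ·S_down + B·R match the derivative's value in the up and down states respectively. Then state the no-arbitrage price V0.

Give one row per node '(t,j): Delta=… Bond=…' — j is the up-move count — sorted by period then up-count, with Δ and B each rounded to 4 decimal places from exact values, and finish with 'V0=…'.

Risk-neutral probability p* = (R−d)/(u−d) = (1.06−0.7)/(1.18−0.7) = 0.7500.
Terminal values V(1,·): V(1,0)=0.0000, V(1,1)=13.1200
(0,0): S=34.0000. Δ = (V_up−V_dn)/(S_up−S_dn) = (13.1200−0.0000)/(40.1200−23.8000) = 0.8039. V = [p*·13.1200 + (1−p*)·0.0000]/1.06 = 9.2830. B = V − Δ·S = -18.0503.
The time-0 hedge costs 9.2830, which is the no-arbitrage price.

(0,0): Delta=0.8039 Bond=-18.0503
V0=9.2830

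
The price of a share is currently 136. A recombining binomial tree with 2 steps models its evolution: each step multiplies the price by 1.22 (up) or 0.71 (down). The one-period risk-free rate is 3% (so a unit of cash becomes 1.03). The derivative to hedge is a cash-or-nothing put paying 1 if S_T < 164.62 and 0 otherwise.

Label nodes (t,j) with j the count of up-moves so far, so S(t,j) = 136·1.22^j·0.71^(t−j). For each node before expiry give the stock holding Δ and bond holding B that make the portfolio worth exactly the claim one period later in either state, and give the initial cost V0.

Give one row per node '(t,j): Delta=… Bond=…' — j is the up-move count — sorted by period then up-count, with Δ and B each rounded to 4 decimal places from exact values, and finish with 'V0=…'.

Under the risk-neutral measure, an up-move has probability p* = (R−d)/(u−d) = 0.6275 and values discount at R = 1.03.
Payoff layer (t=2): V(2,0)=1.0000, V(2,1)=1.0000, V(2,2)=0.0000
(1,0): S=96.5600. Δ = (V_up−V_dn)/(S_up−S_dn) = (1.0000−1.0000)/(117.8032−68.5576) = 0.0000. V = [p*·1.0000 + (1−p*)·1.0000]/1.03 = 0.9709. B = V − Δ·S = 0.9709.
(1,1): S=165.9200. Δ = (V_up−V_dn)/(S_up−S_dn) = (0.0000−1.0000)/(202.4224−117.8032) = -0.0118. V = [p*·0.0000 + (1−p*)·1.0000]/1.03 = 0.3617. B = V − Δ·S = 2.3225.
(0,0): S=136.0000. Δ = (V_up−V_dn)/(S_up−S_dn) = (0.3617−0.9709)/(165.9200−96.5600) = -0.0088. V = [p*·0.3617 + (1−p*)·0.9709]/1.03 = 0.5715. B = V − Δ·S = 1.7660.
Self-financing check: at every node Δ·S+B equals the discounted successor values.

(0,0): Delta=-0.0088 Bond=1.7660
(1,0): Delta=0.0000 Bond=0.9709
(1,1): Delta=-0.0118 Bond=2.3225
V0=0.5715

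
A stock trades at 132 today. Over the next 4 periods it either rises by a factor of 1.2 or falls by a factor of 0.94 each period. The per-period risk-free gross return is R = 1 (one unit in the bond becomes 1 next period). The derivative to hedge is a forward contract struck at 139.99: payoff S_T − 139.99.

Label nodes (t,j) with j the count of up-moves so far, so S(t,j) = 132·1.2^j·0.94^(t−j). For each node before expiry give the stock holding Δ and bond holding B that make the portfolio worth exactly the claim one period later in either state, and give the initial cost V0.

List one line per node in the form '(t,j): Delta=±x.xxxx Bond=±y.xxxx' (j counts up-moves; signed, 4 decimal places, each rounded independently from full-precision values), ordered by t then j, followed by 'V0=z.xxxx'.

No-arbitrage ⇒ martingale measure with p* = (R−d)/(u−d) = 0.2308.
Terminal payoffs: V(4,0)=-36.9311, V(4,1)=-8.4255, V(4,2)=27.9647, V(4,3)=74.4202, V(4,4)=133.7252
Node (3,0) S=109.6371: V=(p*·-8.4255+(1−p*)·-36.9311)/1=-30.3529; Δ=(-8.4255−-36.9311)/(131.5645−103.0589)=1.0000; B=V−Δ·S=-139.9900
Node (3,1) S=139.9622: V=(p*·27.9647+(1−p*)·-8.4255)/1=-0.0278; Δ=(27.9647−-8.4255)/(167.9547−131.5645)=1.0000; B=V−Δ·S=-139.9900
Node (3,2) S=178.6752: V=(p*·74.4202+(1−p*)·27.9647)/1=38.6852; Δ=(74.4202−27.9647)/(214.4102−167.9547)=1.0000; B=V−Δ·S=-139.9900
Node (3,3) S=228.0960: V=(p*·133.7252+(1−p*)·74.4202)/1=88.1060; Δ=(133.7252−74.4202)/(273.7152−214.4102)=1.0000; B=V−Δ·S=-139.9900
Node (2,0) S=116.6352: V=(p*·-0.0278+(1−p*)·-30.3529)/1=-23.3548; Δ=(-0.0278−-30.3529)/(139.9622−109.6371)=1.0000; B=V−Δ·S=-139.9900
Node (2,1) S=148.8960: V=(p*·38.6852+(1−p*)·-0.0278)/1=8.9060; Δ=(38.6852−-0.0278)/(178.6752−139.9622)=1.0000; B=V−Δ·S=-139.9900
Node (2,2) S=190.0800: V=(p*·88.1060+(1−p*)·38.6852)/1=50.0900; Δ=(88.1060−38.6852)/(228.0960−178.6752)=1.0000; B=V−Δ·S=-139.9900
Node (1,0) S=124.0800: V=(p*·8.9060+(1−p*)·-23.3548)/1=-15.9100; Δ=(8.9060−-23.3548)/(148.8960−116.6352)=1.0000; B=V−Δ·S=-139.9900
Node (1,1) S=158.4000: V=(p*·50.0900+(1−p*)·8.9060)/1=18.4100; Δ=(50.0900−8.9060)/(190.0800−148.8960)=1.0000; B=V−Δ·S=-139.9900
Node (0,0) S=132.0000: V=(p*·18.4100+(1−p*)·-15.9100)/1=-7.9900; Δ=(18.4100−-15.9100)/(158.4000−124.0800)=1.0000; B=V−Δ·S=-139.9900
Self-financing check: at every node Δ·S+B equals the discounted successor values.

(0,0): Delta=1.0000 Bond=-139.9900
(1,0): Delta=1.0000 Bond=-139.9900
(1,1): Delta=1.0000 Bond=-139.9900
(2,0): Delta=1.0000 Bond=-139.9900
(2,1): Delta=1.0000 Bond=-139.9900
(2,2): Delta=1.0000 Bond=-139.9900
(3,0): Delta=1.0000 Bond=-139.9900
(3,1): Delta=1.0000 Bond=-139.9900
(3,2): Delta=1.0000 Bond=-139.9900
(3,3): Delta=1.0000 Bond=-139.9900
V0=-7.9900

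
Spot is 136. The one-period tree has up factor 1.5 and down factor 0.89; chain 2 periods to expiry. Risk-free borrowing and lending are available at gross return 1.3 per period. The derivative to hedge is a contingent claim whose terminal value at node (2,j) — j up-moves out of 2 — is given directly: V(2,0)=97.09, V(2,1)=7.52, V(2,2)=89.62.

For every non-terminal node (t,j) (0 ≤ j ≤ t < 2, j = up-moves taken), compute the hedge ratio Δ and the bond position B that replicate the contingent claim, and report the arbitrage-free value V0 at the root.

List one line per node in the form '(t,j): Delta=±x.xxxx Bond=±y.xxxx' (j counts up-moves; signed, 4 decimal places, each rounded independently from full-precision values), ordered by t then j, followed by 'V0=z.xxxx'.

No-arbitrage ⇒ martingale measure with p* = (R−d)/(u−d) = 0.6721.
Payoff layer (t=2): V(2,0)=97.0900, V(2,1)=7.5200, V(2,2)=89.6200
Node (1,0) S=121.0400: V=(p*·7.5200+(1−p*)·97.0900)/1.3=28.3748; Δ=(7.5200−97.0900)/(181.5600−107.7256)=-1.2131; B=V−Δ·S=175.2108
Node (1,1) S=204.0000: V=(p*·89.6200+(1−p*)·7.5200)/1.3=48.2323; Δ=(89.6200−7.5200)/(306.0000−181.5600)=0.6598; B=V−Δ·S=-86.3579
Node (0,0) S=136.0000: V=(p*·48.2323+(1−p*)·28.3748)/1.3=32.0936; Δ=(48.2323−28.3748)/(204.0000−121.0400)=0.2394; B=V−Δ·S=-0.4597
Check: Δ(0,0)·S0 + B(0,0) = 32.0936 = V0.

(0,0): Delta=0.2394 Bond=-0.4597
(1,0): Delta=-1.2131 Bond=175.2108
(1,1): Delta=0.6598 Bond=-86.3579
V0=32.0936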